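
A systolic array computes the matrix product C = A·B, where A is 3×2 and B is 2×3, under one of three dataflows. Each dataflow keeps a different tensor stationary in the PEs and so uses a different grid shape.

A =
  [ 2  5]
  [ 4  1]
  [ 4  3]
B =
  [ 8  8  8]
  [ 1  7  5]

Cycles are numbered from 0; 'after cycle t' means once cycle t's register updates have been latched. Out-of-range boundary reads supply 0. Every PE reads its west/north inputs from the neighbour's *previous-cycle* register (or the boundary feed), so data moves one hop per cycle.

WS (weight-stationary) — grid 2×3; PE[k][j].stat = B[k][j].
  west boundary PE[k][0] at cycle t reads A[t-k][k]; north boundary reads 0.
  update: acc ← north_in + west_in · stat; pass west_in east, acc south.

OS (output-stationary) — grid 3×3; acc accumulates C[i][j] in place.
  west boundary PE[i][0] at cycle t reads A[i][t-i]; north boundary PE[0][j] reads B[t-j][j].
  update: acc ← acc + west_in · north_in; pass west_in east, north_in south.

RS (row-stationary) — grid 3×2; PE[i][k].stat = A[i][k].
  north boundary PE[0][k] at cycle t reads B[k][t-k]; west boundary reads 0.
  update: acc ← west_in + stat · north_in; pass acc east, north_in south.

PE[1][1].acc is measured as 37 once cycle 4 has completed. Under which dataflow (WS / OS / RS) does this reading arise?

— WS: 2×3; PE[1][1] trace:
  cycle 0: PE[1][1] → acc 0, east 0, south 0
  cycle 1: PE[1][1] → acc 0, east 0, south 0
  cycle 2: PE[1][1] → acc 51, east 5, south 51
  cycle 3: PE[1][1] → acc 39, east 1, south 39
  cycle 4: PE[1][1] → acc 53, east 3, south 53
— OS: 3×3; PE[1][1] trace:
  cycle 0: PE[1][1] → acc 0, east 0, south 0
  cycle 1: PE[1][1] → acc 0, east 0, south 0
  cycle 2: PE[1][1] → acc 32, east 4, south 8
  cycle 3: PE[1][1] → acc 39, east 1, south 7
  cycle 4: PE[1][1] → acc 39, east 0, south 0
— RS: 3×2; PE[1][1] trace:
  cycle 0: PE[1][1] → acc 0, east 0, south 0
  cycle 1: PE[1][1] → acc 0, east 0, south 0
  cycle 2: PE[1][1] → acc 33, east 33, south 1
  cycle 3: PE[1][1] → acc 39, east 39, south 7
  cycle 4: PE[1][1] → acc 37, east 37, south 5

dataflow = RS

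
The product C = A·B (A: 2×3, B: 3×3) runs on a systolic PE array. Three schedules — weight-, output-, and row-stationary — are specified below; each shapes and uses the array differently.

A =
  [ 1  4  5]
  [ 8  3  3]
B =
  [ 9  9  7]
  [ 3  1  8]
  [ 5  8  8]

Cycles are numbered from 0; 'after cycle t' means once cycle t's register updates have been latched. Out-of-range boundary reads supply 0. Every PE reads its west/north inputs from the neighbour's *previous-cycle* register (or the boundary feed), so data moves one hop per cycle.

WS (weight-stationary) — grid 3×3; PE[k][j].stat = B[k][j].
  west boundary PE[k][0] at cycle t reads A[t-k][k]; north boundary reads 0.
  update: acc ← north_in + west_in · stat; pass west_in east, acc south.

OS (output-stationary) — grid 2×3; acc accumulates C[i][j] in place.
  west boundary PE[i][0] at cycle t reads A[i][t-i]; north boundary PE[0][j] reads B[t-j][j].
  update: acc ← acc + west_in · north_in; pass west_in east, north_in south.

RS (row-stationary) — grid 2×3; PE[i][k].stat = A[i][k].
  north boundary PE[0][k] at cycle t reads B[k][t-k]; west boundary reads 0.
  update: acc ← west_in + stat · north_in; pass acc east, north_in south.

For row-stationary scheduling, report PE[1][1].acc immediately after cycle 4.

PE[1][1].acc = 80

Tracing RS — 2×3 array, target PE[1][1]:
  step 0 · PE0,1: acc=0; fwd→0 fwd↓0
  step 0 · PE1,0: acc=0; fwd→0 fwd↓0
  step 0 · PE1,1: acc=0; fwd→0 fwd↓0
  step 1 · PE0,1: acc=21; fwd→21 fwd↓3
  step 1 · PE1,0: acc=72; fwd→72 fwd↓9
  step 1 · PE1,1: acc=0; fwd→0 fwd↓0
  step 2 · PE0,1: acc=13; fwd→13 fwd↓1
  step 2 · PE1,0: acc=72; fwd→72 fwd↓9
  step 2 · PE1,1: acc=81; fwd→81 fwd↓3
  step 3 · PE0,1: acc=39; fwd→39 fwd↓8
  step 3 · PE1,0: acc=56; fwd→56 fwd↓7
  step 3 · PE1,1: acc=75; fwd→75 fwd↓1
  step 4 · PE0,1: acc=0; fwd→0 fwd↓0
  step 4 · PE1,0: acc=0; fwd→0 fwd↓0
  step 4 · PE1,1: acc=80; fwd→80 fwd↓8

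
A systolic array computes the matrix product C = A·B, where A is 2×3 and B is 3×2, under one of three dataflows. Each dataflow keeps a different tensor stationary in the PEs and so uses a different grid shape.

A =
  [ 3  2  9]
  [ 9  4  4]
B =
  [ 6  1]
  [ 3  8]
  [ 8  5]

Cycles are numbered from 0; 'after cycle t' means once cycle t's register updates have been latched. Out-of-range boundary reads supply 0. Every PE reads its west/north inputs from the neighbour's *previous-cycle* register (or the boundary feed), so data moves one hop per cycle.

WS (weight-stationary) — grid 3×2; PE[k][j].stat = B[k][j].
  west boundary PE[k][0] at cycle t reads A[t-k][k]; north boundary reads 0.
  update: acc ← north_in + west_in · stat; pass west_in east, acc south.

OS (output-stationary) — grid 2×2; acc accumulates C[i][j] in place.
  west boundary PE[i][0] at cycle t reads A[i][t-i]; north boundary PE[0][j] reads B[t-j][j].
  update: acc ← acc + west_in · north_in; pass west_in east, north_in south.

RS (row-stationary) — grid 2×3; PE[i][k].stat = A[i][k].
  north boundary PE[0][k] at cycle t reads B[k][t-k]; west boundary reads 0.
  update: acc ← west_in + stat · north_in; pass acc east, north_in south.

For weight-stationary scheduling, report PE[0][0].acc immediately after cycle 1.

PE[0][0].acc = 54

Tracing WS — 3×2 array, target PE[0][0]:
  after 0 — PE[0][0] acc=18, pass-E 3, pass-S 18
  after 1 — PE[0][0] acc=54, pass-E 9, pass-S 54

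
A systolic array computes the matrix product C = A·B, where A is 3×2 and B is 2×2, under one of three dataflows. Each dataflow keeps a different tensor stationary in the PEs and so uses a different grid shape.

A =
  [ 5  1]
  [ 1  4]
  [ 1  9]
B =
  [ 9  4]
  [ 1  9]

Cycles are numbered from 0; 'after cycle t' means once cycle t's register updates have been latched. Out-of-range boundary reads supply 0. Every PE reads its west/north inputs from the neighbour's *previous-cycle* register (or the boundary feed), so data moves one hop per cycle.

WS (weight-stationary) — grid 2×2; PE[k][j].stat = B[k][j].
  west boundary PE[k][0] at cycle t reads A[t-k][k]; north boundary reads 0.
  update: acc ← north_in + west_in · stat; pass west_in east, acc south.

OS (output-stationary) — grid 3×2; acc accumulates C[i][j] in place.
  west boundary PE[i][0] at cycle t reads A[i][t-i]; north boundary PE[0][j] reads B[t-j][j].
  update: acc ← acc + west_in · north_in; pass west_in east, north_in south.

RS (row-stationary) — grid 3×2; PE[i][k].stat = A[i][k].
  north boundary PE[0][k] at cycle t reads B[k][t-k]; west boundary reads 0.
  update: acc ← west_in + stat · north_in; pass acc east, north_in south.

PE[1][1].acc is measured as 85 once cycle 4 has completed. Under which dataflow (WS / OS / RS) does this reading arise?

dataflow = WS

Under WS (2×2), PE[1][1]:
  @0  [1,1]  acc 0  |  →0  ↓0
  @1  [1,1]  acc 0  |  →0  ↓0
  @2  [1,1]  acc 29  |  →1  ↓29
  @3  [1,1]  acc 40  |  →4  ↓40
  @4  [1,1]  acc 85  |  →9  ↓85
Under OS (3×2), PE[1][1]:
  @0  [1,1]  acc 0  |  →0  ↓0
  @1  [1,1]  acc 0  |  →0  ↓0
  @2  [1,1]  acc 4  |  →1  ↓4
  @3  [1,1]  acc 40  |  →4  ↓9
  @4  [1,1]  acc 40  |  →0  ↓0
Under RS (3×2), PE[1][1]:
  @0  [1,1]  acc 0  |  →0  ↓0
  @1  [1,1]  acc 0  |  →0  ↓0
  @2  [1,1]  acc 13  |  →13  ↓1
  @3  [1,1]  acc 40  |  →40  ↓9
  @4  [1,1]  acc 0  |  →0  ↓0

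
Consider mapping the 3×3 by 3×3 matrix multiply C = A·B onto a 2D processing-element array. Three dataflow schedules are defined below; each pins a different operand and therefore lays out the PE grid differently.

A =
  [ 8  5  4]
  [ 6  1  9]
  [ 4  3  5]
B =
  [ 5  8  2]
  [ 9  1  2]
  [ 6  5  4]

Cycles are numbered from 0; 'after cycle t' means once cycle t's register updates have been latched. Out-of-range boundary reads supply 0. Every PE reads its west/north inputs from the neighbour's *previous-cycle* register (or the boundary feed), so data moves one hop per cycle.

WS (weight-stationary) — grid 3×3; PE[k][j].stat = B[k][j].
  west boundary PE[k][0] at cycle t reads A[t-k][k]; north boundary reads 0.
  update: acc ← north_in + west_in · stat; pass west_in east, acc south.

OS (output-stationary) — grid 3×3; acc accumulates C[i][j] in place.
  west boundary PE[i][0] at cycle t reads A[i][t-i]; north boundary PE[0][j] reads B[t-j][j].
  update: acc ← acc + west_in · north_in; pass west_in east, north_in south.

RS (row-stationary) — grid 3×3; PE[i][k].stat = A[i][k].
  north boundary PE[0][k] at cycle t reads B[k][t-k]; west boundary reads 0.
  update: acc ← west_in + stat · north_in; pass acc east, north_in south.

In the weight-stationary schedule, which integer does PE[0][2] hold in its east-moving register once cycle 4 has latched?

register = 4

WS on a 3×3 grid — tracing PE[0][2] and its feeders:
  @0  [0,1]  acc 0  |  →0  ↓0
  @0  [0,2]  acc 0  |  →0  ↓0
  @1  [0,1]  acc 64  |  →8  ↓64
  @1  [0,2]  acc 0  |  →0  ↓0
  @2  [0,1]  acc 48  |  →6  ↓48
  @2  [0,2]  acc 16  |  →8  ↓16
  @3  [0,1]  acc 32  |  →4  ↓32
  @3  [0,2]  acc 12  |  →6  ↓12
  @4  [0,1]  acc 0  |  →0  ↓0
  @4  [0,2]  acc 8  |  →4  ↓8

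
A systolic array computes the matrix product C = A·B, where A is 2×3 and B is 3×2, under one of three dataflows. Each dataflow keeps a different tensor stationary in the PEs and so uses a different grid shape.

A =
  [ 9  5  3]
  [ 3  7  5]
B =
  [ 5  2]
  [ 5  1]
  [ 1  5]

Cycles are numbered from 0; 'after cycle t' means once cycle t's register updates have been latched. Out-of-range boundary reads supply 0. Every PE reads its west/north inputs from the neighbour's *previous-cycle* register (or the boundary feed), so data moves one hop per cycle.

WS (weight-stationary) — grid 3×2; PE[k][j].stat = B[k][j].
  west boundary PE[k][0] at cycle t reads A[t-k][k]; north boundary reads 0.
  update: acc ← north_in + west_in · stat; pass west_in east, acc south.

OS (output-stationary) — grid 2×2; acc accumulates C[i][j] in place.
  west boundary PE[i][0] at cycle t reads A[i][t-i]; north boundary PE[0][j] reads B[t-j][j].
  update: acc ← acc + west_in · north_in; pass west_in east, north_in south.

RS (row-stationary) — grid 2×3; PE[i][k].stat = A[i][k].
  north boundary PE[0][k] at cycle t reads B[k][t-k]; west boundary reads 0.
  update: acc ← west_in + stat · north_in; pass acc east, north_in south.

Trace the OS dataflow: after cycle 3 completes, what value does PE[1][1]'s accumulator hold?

PE[1][1].acc = 13

OS (2×2). Following PE[1][1] plus its west/north inputs:
  c0 r0c1: 0 / 0 / 0
  c0 r1c0: 0 / 0 / 0
  c0 r1c1: 0 / 0 / 0
  c1 r0c1: 18 / 9 / 2
  c1 r1c0: 15 / 3 / 5
  c1 r1c1: 0 / 0 / 0
  c2 r0c1: 23 / 5 / 1
  c2 r1c0: 50 / 7 / 5
  c2 r1c1: 6 / 3 / 2
  c3 r0c1: 38 / 3 / 5
  c3 r1c0: 55 / 5 / 1
  c3 r1c1: 13 / 7 / 1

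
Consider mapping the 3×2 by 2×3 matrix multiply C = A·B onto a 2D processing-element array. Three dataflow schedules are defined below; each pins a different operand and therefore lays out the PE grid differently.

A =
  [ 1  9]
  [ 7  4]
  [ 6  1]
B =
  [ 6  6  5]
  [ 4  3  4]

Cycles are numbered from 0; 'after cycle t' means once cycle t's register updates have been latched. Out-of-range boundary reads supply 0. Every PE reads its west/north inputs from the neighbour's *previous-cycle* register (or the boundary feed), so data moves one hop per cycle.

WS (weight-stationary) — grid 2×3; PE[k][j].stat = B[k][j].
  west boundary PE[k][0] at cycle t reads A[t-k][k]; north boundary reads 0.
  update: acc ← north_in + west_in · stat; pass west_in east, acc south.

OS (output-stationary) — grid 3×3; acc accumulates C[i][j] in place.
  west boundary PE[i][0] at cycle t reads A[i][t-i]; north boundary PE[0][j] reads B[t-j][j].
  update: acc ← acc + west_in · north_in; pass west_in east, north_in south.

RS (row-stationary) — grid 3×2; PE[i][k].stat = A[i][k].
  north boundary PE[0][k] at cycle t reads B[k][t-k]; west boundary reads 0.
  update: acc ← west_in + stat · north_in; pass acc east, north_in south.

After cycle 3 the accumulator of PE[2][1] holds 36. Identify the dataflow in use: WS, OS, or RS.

dataflow = OS

WS: PE[2][1] is outside its 2×3 grid.
OS [3×3] PE[2][1] across cycles:
  step 0 · PE2,1: acc=0; fwd→0 fwd↓0
  step 1 · PE2,1: acc=0; fwd→0 fwd↓0
  step 2 · PE2,1: acc=0; fwd→0 fwd↓0
  step 3 · PE2,1: acc=36; fwd→6 fwd↓6
RS [3×2] PE[2][1] across cycles:
  step 0 · PE2,1: acc=0; fwd→0 fwd↓0
  step 1 · PE2,1: acc=0; fwd→0 fwd↓0
  step 2 · PE2,1: acc=0; fwd→0 fwd↓0
  step 3 · PE2,1: acc=40; fwd→40 fwd↓4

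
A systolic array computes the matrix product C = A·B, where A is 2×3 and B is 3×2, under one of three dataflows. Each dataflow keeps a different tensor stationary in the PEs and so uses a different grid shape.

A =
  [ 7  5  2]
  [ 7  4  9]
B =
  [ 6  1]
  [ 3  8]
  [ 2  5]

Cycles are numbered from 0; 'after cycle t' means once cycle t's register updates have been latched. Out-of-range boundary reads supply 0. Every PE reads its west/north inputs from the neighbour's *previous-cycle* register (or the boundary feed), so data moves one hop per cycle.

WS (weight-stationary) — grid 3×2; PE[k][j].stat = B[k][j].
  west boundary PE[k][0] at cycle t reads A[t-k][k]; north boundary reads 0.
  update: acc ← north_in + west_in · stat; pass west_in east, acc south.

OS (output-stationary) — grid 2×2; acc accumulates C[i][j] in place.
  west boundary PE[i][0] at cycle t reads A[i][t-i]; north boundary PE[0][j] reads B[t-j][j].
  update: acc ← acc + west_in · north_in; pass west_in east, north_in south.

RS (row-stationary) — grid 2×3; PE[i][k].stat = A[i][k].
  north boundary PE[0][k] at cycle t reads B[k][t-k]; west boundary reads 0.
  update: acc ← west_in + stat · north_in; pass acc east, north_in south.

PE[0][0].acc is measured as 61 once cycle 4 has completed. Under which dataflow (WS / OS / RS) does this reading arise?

— WS: 3×2; PE[0][0] trace:
  cycle 0: PE[0][0] → acc 42, east 7, south 42
  cycle 1: PE[0][0] → acc 42, east 7, south 42
  cycle 2: PE[0][0] → acc 0, east 0, south 0
  cycle 3: PE[0][0] → acc 0, east 0, south 0
  cycle 4: PE[0][0] → acc 0, east 0, south 0
— OS: 2×2; PE[0][0] trace:
  cycle 0: PE[0][0] → acc 42, east 7, south 6
  cycle 1: PE[0][0] → acc 57, east 5, south 3
  cycle 2: PE[0][0] → acc 61, east 2, south 2
  cycle 3: PE[0][0] → acc 61, east 0, south 0
  cycle 4: PE[0][0] → acc 61, east 0, south 0
— RS: 2×3; PE[0][0] trace:
  cycle 0: PE[0][0] → acc 42, east 42, south 6
  cycle 1: PE[0][0] → acc 7, east 7, south 1
  cycle 2: PE[0][0] → acc 0, east 0, south 0
  cycle 3: PE[0][0] → acc 0, east 0, south 0
  cycle 4: PE[0][0] → acc 0, east 0, south 0

dataflow = OS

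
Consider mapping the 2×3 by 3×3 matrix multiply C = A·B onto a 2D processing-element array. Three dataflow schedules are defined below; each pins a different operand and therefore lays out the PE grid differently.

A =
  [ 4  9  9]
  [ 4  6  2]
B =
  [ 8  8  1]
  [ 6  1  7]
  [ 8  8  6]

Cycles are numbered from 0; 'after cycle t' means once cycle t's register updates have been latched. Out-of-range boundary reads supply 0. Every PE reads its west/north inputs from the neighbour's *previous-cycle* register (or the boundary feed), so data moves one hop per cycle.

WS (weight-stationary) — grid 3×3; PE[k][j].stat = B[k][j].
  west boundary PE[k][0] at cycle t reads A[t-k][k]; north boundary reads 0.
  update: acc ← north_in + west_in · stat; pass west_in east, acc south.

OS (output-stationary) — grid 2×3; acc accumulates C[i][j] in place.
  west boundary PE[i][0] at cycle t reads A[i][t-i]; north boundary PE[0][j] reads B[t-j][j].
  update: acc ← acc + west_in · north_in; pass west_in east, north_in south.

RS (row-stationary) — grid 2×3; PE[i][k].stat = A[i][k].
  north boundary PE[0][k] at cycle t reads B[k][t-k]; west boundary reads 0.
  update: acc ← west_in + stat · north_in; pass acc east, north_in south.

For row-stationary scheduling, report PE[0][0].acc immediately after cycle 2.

PE[0][0].acc = 4

RS 2×3: PE[0][0] cycle-by-cycle (with neighbour feeds):
  0: (0,0).acc=32  regs=<32,8>
  1: (0,0).acc=32  regs=<32,8>
  2: (0,0).acc=4  regs=<4,1>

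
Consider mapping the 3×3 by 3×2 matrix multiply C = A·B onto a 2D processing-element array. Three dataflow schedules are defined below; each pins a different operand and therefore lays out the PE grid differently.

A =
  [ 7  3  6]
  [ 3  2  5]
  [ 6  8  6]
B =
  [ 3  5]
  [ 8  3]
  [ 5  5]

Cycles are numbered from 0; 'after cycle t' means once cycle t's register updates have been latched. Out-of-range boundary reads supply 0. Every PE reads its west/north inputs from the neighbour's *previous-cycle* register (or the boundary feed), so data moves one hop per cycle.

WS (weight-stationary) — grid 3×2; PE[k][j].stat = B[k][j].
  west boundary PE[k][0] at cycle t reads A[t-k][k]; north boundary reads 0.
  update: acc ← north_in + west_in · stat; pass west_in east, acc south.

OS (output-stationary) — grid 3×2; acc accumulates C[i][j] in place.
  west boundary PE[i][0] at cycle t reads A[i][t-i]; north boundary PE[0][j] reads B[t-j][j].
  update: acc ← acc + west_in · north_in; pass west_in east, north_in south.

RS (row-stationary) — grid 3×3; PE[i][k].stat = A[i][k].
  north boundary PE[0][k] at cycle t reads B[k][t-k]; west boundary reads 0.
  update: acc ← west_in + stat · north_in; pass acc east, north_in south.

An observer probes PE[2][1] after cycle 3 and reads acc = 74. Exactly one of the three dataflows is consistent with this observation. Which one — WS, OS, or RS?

WS (3×2 grid), PE[2][1]:
  [0] (2,1) acc=0 (h:0 v:0)
  [1] (2,1) acc=0 (h:0 v:0)
  [2] (2,1) acc=0 (h:0 v:0)
  [3] (2,1) acc=74 (h:6 v:74)
OS (3×2 grid), PE[2][1]:
  [0] (2,1) acc=0 (h:0 v:0)
  [1] (2,1) acc=0 (h:0 v:0)
  [2] (2,1) acc=0 (h:0 v:0)
  [3] (2,1) acc=30 (h:6 v:5)
RS (3×3 grid), PE[2][1]:
  [0] (2,1) acc=0 (h:0 v:0)
  [1] (2,1) acc=0 (h:0 v:0)
  [2] (2,1) acc=0 (h:0 v:0)
  [3] (2,1) acc=82 (h:82 v:8)

dataflow = WS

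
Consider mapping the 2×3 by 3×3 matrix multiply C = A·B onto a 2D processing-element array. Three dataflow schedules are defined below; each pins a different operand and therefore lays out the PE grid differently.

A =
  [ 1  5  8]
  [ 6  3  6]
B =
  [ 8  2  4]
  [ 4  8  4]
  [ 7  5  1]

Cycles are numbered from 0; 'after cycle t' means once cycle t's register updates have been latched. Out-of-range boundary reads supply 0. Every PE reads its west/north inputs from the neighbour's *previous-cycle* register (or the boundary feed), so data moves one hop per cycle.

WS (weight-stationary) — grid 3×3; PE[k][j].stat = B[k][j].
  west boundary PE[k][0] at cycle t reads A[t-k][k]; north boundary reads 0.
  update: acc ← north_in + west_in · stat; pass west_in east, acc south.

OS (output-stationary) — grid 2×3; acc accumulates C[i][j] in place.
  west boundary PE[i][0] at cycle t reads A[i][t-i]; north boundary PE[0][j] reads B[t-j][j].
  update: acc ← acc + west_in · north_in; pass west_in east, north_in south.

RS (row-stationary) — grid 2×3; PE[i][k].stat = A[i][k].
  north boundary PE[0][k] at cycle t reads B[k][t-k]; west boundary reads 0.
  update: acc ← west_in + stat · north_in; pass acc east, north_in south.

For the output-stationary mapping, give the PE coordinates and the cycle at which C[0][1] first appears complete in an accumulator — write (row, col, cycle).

(row, col, cycle) = (0, 1, 3)

OS — PE[0][1] is where C[0][1] collects:
  [0] (0,1) acc=0 (h:0 v:0)
  [1] (0,1) acc=2 (h:1 v:2)
  [2] (0,1) acc=42 (h:5 v:8)
  [3] (0,1) acc=82 (h:8 v:5)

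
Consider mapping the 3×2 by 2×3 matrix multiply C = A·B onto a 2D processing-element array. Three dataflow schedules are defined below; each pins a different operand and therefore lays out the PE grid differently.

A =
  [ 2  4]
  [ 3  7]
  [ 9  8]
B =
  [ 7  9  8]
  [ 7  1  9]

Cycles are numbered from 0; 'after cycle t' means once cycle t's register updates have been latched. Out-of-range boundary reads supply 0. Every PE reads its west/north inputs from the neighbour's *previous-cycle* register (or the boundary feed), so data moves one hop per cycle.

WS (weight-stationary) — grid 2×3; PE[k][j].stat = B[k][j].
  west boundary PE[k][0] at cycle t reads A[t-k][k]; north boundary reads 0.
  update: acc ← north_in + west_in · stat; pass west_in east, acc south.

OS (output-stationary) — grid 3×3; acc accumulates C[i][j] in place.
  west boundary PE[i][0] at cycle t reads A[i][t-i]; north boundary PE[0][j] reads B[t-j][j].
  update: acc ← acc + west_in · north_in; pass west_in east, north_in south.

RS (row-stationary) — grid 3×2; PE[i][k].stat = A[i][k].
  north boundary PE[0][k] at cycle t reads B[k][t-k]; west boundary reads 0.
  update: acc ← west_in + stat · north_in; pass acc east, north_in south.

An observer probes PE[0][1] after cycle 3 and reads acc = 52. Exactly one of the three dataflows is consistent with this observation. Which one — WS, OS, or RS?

dataflow = RS

WS (2×3 grid), PE[0][1]:
  t=0 PE[0][1]: acc=0 h=0 v=0
  t=1 PE[0][1]: acc=18 h=2 v=18
  t=2 PE[0][1]: acc=27 h=3 v=27
  t=3 PE[0][1]: acc=81 h=9 v=81
OS (3×3 grid), PE[0][1]:
  t=0 PE[0][1]: acc=0 h=0 v=0
  t=1 PE[0][1]: acc=18 h=2 v=9
  t=2 PE[0][1]: acc=22 h=4 v=1
  t=3 PE[0][1]: acc=22 h=0 v=0
RS (3×2 grid), PE[0][1]:
  t=0 PE[0][1]: acc=0 h=0 v=0
  t=1 PE[0][1]: acc=42 h=42 v=7
  t=2 PE[0][1]: acc=22 h=22 v=1
  t=3 PE[0][1]: acc=52 h=52 v=9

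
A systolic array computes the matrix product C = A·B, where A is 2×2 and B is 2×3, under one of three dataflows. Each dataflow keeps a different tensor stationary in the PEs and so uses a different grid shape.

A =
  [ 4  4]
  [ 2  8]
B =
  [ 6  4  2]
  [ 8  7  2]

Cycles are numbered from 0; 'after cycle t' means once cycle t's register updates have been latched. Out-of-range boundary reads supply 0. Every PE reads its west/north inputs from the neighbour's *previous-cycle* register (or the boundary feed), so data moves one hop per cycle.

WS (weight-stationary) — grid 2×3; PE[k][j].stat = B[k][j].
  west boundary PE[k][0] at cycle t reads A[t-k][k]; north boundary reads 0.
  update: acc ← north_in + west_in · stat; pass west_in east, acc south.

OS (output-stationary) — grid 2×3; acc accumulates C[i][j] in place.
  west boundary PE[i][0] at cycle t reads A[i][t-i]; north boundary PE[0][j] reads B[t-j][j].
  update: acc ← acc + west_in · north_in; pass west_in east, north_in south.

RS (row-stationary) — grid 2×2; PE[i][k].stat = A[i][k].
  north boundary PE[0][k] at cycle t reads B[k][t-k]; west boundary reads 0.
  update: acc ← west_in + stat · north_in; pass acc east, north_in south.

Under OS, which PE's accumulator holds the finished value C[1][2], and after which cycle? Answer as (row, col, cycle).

OS: C[1][2] accumulates in PE[1][2]:
  @0  [1,2]  acc 0  |  →0  ↓0
  @1  [1,2]  acc 0  |  →0  ↓0
  @2  [1,2]  acc 0  |  →0  ↓0
  @3  [1,2]  acc 4  |  →2  ↓2
  @4  [1,2]  acc 20  |  →8  ↓2

(row, col, cycle) = (1, 2, 4)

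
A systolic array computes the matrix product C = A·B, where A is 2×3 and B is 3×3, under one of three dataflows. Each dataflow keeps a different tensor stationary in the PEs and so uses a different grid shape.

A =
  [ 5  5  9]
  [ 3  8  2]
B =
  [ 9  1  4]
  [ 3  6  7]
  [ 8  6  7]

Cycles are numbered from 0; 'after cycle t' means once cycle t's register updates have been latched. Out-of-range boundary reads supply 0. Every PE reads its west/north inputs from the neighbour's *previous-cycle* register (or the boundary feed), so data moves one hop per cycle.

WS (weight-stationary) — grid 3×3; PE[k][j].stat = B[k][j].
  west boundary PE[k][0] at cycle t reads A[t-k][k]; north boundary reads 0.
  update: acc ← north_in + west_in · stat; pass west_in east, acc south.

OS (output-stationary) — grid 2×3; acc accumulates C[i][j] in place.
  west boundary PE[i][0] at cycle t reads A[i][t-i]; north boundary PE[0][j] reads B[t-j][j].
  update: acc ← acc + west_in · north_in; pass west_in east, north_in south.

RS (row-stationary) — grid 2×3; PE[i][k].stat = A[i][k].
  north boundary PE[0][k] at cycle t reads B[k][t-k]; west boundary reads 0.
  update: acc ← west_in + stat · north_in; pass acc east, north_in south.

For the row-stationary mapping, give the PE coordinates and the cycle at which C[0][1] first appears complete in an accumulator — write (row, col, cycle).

(row, col, cycle) = (0, 2, 3)

Under RS, C[0][1] lands at PE[0][2]:
  step 0 · PE0,2: acc=0; fwd→0 fwd↓0
  step 1 · PE0,2: acc=0; fwd→0 fwd↓0
  step 2 · PE0,2: acc=132; fwd→132 fwd↓8
  step 3 · PE0,2: acc=89; fwd→89 fwd↓6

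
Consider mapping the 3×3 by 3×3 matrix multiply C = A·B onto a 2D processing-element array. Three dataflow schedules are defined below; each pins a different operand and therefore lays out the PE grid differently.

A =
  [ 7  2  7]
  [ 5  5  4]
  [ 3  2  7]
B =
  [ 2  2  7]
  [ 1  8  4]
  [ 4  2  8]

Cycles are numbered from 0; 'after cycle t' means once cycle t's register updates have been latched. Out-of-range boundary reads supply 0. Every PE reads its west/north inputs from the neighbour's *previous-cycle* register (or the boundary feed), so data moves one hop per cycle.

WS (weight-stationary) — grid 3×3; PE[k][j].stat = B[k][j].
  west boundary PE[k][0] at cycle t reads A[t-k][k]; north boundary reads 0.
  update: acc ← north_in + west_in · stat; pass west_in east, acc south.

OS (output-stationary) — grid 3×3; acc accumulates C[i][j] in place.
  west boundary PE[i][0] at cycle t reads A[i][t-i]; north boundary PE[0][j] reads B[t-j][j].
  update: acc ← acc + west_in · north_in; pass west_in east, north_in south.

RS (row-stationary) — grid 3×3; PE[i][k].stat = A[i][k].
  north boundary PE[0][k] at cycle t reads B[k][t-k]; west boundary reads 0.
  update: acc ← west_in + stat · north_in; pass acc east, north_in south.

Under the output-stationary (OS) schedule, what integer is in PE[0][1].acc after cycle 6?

PE[0][1].acc = 44

Tracing OS — 3×3 array, target PE[0][1]:
  [0] (0,0) acc=14 (h:7 v:2)
  [0] (0,1) acc=0 (h:0 v:0)
  [1] (0,0) acc=16 (h:2 v:1)
  [1] (0,1) acc=14 (h:7 v:2)
  [2] (0,0) acc=44 (h:7 v:4)
  [2] (0,1) acc=30 (h:2 v:8)
  [3] (0,0) acc=44 (h:0 v:0)
  [3] (0,1) acc=44 (h:7 v:2)
  [4] (0,0) acc=44 (h:0 v:0)
  [4] (0,1) acc=44 (h:0 v:0)
  [5] (0,0) acc=44 (h:0 v:0)
  [5] (0,1) acc=44 (h:0 v:0)
  [6] (0,0) acc=44 (h:0 v:0)
  [6] (0,1) acc=44 (h:0 v:0)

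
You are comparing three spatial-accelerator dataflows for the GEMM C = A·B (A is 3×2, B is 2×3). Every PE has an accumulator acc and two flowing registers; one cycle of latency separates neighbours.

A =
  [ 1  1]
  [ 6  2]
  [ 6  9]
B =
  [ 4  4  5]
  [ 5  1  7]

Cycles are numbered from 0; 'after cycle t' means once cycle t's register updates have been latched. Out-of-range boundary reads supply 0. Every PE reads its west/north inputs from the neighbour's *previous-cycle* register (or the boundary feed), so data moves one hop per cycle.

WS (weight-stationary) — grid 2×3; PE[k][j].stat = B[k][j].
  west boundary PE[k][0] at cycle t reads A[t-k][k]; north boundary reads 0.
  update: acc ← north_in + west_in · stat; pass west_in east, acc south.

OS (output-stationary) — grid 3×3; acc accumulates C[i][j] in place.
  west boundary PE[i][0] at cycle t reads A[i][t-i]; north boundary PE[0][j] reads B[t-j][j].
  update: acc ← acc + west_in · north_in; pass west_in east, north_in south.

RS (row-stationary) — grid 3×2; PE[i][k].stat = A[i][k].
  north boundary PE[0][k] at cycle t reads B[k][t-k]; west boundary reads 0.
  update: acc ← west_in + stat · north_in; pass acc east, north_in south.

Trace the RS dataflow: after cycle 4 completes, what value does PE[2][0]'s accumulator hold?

PE[2][0].acc = 30

RS on a 3×2 grid — tracing PE[2][0] and its feeders:
  [0] (1,0) acc=0 (h:0 v:0)
  [0] (2,0) acc=0 (h:0 v:0)
  [1] (1,0) acc=24 (h:24 v:4)
  [1] (2,0) acc=0 (h:0 v:0)
  [2] (1,0) acc=24 (h:24 v:4)
  [2] (2,0) acc=24 (h:24 v:4)
  [3] (1,0) acc=30 (h:30 v:5)
  [3] (2,0) acc=24 (h:24 v:4)
  [4] (1,0) acc=0 (h:0 v:0)
  [4] (2,0) acc=30 (h:30 v:5)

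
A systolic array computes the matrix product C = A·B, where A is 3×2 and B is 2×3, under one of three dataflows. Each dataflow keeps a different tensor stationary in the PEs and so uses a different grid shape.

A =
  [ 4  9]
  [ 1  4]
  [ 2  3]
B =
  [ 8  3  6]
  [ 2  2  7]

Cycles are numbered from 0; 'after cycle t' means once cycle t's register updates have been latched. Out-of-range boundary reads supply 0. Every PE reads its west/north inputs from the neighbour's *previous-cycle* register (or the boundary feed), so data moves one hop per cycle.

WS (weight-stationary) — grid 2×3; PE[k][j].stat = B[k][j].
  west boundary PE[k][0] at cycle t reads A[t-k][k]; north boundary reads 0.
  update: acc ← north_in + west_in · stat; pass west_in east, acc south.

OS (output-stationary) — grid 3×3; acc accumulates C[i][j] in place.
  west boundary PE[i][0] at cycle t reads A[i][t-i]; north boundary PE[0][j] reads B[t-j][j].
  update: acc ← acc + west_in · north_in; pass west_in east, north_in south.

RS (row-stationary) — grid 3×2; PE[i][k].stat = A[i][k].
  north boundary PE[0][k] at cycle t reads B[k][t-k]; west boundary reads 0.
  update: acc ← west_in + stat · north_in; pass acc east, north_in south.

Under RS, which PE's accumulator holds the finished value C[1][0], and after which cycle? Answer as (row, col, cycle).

(row, col, cycle) = (1, 1, 2)

RS: C[1][0] accumulates in PE[1][1]:
  0: (1,1).acc=0  regs=<0,0>
  1: (1,1).acc=0  regs=<0,0>
  2: (1,1).acc=16  regs=<16,2>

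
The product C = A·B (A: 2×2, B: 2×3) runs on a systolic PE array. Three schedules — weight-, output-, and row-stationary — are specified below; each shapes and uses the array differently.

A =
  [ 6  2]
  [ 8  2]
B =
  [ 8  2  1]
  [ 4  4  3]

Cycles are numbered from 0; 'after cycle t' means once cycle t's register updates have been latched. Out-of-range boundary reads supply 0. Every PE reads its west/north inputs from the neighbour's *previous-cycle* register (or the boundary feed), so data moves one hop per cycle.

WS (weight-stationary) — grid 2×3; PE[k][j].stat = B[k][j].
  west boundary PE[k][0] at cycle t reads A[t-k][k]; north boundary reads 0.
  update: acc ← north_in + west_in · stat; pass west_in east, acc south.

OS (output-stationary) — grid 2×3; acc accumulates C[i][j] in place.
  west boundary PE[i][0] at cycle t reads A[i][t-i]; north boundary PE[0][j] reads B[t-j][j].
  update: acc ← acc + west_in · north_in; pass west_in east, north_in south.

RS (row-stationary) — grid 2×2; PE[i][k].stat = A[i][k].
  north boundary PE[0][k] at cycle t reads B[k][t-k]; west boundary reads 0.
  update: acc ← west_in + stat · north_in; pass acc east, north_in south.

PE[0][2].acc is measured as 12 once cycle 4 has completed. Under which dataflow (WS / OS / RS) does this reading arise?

Under WS (2×3), PE[0][2]:
  step 0 · PE0,2: acc=0; fwd→0 fwd↓0
  step 1 · PE0,2: acc=0; fwd→0 fwd↓0
  step 2 · PE0,2: acc=6; fwd→6 fwd↓6
  step 3 · PE0,2: acc=8; fwd→8 fwd↓8
  step 4 · PE0,2: acc=0; fwd→0 fwd↓0
Under OS (2×3), PE[0][2]:
  step 0 · PE0,2: acc=0; fwd→0 fwd↓0
  step 1 · PE0,2: acc=0; fwd→0 fwd↓0
  step 2 · PE0,2: acc=6; fwd→6 fwd↓1
  step 3 · PE0,2: acc=12; fwd→2 fwd↓3
  step 4 · PE0,2: acc=12; fwd→0 fwd↓0
RS (2×2): PE[0][2] does not exist.

dataflow = OS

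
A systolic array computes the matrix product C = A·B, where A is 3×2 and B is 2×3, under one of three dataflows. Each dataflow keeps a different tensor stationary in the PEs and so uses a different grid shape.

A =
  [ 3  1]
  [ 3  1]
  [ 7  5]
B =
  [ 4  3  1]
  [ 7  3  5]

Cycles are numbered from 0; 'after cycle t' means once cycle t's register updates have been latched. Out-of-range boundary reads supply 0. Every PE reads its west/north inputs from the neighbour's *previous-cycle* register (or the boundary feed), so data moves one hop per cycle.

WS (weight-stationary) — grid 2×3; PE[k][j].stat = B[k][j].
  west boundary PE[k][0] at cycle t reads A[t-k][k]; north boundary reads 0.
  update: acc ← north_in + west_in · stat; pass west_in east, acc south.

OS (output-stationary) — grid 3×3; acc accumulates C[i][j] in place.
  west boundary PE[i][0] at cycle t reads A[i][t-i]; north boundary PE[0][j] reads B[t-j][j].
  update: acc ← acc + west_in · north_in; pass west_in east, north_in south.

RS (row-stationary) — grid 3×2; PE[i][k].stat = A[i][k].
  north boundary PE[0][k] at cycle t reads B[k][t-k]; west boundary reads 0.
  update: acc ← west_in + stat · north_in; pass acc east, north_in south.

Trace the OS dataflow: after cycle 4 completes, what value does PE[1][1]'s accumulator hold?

Tracing OS — 3×3 array, target PE[1][1]:
  c0 r0c1: 0 / 0 / 0
  c0 r1c0: 0 / 0 / 0
  c0 r1c1: 0 / 0 / 0
  c1 r0c1: 9 / 3 / 3
  c1 r1c0: 12 / 3 / 4
  c1 r1c1: 0 / 0 / 0
  c2 r0c1: 12 / 1 / 3
  c2 r1c0: 19 / 1 / 7
  c2 r1c1: 9 / 3 / 3
  c3 r0c1: 12 / 0 / 0
  c3 r1c0: 19 / 0 / 0
  c3 r1c1: 12 / 1 / 3
  c4 r0c1: 12 / 0 / 0
  c4 r1c0: 19 / 0 / 0
  c4 r1c1: 12 / 0 / 0

PE[1][1].acc = 12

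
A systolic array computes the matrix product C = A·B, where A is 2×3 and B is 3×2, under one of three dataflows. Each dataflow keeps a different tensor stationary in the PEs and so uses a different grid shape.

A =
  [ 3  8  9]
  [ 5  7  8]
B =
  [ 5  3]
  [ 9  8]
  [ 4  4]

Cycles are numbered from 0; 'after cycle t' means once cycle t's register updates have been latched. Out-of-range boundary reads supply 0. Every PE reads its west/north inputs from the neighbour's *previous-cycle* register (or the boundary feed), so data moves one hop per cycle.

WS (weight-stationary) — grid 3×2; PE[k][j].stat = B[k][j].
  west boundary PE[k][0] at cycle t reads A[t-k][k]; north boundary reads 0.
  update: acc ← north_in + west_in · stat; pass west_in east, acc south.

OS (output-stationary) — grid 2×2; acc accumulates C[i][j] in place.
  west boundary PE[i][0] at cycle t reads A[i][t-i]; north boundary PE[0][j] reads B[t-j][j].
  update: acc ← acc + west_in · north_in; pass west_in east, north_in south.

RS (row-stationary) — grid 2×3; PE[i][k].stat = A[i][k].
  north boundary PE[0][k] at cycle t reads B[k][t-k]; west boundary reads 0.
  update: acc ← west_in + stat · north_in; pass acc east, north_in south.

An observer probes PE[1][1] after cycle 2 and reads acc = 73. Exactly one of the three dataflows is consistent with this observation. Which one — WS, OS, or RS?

— WS: 3×2; PE[1][1] trace:
  after 0 — PE[1][1] acc=0, pass-E 0, pass-S 0
  after 1 — PE[1][1] acc=0, pass-E 0, pass-S 0
  after 2 — PE[1][1] acc=73, pass-E 8, pass-S 73
— OS: 2×2; PE[1][1] trace:
  after 0 — PE[1][1] acc=0, pass-E 0, pass-S 0
  after 1 — PE[1][1] acc=0, pass-E 0, pass-S 0
  after 2 — PE[1][1] acc=15, pass-E 5, pass-S 3
— RS: 2×3; PE[1][1] trace:
  after 0 — PE[1][1] acc=0, pass-E 0, pass-S 0
  after 1 — PE[1][1] acc=0, pass-E 0, pass-S 0
  after 2 — PE[1][1] acc=88, pass-E 88, pass-S 9

dataflow = WS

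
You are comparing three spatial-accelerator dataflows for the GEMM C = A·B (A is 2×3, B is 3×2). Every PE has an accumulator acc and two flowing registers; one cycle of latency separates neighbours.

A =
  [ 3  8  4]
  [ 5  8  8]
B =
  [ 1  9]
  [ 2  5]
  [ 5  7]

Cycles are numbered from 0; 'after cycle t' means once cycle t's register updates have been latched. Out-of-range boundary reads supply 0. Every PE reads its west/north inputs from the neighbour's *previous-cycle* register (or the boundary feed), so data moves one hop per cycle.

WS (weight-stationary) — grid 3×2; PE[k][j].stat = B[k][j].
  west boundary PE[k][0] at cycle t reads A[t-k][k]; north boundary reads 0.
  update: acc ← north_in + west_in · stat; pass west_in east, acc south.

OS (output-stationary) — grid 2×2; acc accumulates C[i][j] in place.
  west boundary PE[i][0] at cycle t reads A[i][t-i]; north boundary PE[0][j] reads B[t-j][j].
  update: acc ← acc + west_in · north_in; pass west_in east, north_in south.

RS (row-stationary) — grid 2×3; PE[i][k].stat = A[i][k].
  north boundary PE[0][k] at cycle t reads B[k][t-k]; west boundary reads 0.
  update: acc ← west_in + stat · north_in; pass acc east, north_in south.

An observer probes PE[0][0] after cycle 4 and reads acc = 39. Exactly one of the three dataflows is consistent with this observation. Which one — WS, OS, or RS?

WS (3×2 grid), PE[0][0]:
  cycle 0: PE[0][0] → acc 3, east 3, south 3
  cycle 1: PE[0][0] → acc 5, east 5, south 5
  cycle 2: PE[0][0] → acc 0, east 0, south 0
  cycle 3: PE[0][0] → acc 0, east 0, south 0
  cycle 4: PE[0][0] → acc 0, east 0, south 0
OS (2×2 grid), PE[0][0]:
  cycle 0: PE[0][0] → acc 3, east 3, south 1
  cycle 1: PE[0][0] → acc 19, east 8, south 2
  cycle 2: PE[0][0] → acc 39, east 4, south 5
  cycle 3: PE[0][0] → acc 39, east 0, south 0
  cycle 4: PE[0][0] → acc 39, east 0, south 0
RS (2×3 grid), PE[0][0]:
  cycle 0: PE[0][0] → acc 3, east 3, south 1
  cycle 1: PE[0][0] → acc 27, east 27, south 9
  cycle 2: PE[0][0] → acc 0, east 0, south 0
  cycle 3: PE[0][0] → acc 0, east 0, south 0
  cycle 4: PE[0][0] → acc 0, east 0, south 0

dataflow = OS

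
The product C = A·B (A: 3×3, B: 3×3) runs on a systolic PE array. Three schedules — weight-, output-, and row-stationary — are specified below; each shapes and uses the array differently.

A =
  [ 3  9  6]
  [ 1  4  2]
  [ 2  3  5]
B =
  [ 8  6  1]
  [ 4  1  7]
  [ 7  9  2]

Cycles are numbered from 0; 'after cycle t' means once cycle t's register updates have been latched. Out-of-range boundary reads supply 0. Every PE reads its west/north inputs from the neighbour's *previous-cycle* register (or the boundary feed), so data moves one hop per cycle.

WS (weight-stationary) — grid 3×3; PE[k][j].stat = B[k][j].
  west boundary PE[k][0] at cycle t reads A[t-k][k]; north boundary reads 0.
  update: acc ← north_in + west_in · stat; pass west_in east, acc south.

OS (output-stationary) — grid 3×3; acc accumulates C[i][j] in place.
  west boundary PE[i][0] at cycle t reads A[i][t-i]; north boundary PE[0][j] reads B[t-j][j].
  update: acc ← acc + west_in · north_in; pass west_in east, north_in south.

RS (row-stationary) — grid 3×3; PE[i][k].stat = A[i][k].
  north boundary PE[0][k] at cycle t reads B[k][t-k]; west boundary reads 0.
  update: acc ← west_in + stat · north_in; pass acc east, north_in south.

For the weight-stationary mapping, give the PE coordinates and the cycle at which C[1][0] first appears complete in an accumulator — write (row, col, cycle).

WS — PE[2][0] is where C[1][0] collects:
  0: (2,0).acc=0  regs=<0,0>
  1: (2,0).acc=0  regs=<0,0>
  2: (2,0).acc=102  regs=<6,102>
  3: (2,0).acc=38  regs=<2,38>

(row, col, cycle) = (2, 0, 3)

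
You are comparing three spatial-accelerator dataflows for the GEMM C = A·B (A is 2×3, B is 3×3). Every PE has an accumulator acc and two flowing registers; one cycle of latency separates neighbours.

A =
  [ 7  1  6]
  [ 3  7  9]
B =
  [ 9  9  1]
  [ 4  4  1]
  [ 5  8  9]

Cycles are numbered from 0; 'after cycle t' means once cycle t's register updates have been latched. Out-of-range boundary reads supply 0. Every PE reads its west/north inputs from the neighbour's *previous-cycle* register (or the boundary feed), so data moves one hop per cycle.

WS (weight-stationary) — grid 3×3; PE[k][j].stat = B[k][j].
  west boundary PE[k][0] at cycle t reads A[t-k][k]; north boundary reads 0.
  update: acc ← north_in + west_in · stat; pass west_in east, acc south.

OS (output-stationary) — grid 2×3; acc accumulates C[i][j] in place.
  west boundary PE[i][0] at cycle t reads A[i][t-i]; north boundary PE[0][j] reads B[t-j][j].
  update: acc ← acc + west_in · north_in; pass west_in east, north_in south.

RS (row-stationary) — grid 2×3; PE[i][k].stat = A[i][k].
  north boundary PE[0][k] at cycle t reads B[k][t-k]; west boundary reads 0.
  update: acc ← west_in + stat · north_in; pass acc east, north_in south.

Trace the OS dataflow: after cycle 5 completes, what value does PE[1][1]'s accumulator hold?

Tracing OS — 2×3 array, target PE[1][1]:
  t=0 PE[0][1]: acc=0 h=0 v=0
  t=0 PE[1][0]: acc=0 h=0 v=0
  t=0 PE[1][1]: acc=0 h=0 v=0
  t=1 PE[0][1]: acc=63 h=7 v=9
  t=1 PE[1][0]: acc=27 h=3 v=9
  t=1 PE[1][1]: acc=0 h=0 v=0
  t=2 PE[0][1]: acc=67 h=1 v=4
  t=2 PE[1][0]: acc=55 h=7 v=4
  t=2 PE[1][1]: acc=27 h=3 v=9
  t=3 PE[0][1]: acc=115 h=6 v=8
  t=3 PE[1][0]: acc=100 h=9 v=5
  t=3 PE[1][1]: acc=55 h=7 v=4
  t=4 PE[0][1]: acc=115 h=0 v=0
  t=4 PE[1][0]: acc=100 h=0 v=0
  t=4 PE[1][1]: acc=127 h=9 v=8
  t=5 PE[0][1]: acc=115 h=0 v=0
  t=5 PE[1][0]: acc=100 h=0 v=0
  t=5 PE[1][1]: acc=127 h=0 v=0

PE[1][1].acc = 127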